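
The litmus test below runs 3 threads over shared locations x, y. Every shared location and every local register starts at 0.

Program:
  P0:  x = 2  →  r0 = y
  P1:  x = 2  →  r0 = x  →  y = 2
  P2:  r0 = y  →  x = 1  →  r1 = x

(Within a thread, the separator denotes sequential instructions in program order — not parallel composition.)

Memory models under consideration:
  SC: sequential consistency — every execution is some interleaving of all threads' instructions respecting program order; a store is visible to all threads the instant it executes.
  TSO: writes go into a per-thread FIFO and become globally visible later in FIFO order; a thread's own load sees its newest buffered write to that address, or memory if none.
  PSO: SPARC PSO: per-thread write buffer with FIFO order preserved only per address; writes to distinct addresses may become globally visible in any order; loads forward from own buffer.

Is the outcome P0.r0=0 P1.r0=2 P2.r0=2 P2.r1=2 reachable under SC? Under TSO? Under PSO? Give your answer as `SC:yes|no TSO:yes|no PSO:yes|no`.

outcome vector order: (P0.r0,P1.r0,P2.r0,P2.r1)
[SC] allowed = {(0,1,0,1); (0,1,0,2); (0,2,0,1); (0,2,0,2); (0,2,2,1); (2,1,0,1); (2,1,0,2); (2,2,0,1); (2,2,0,2); (2,2,2,1); (2,2,2,2)}
[TSO] allowed = {(0,1,0,1); (0,1,0,2); (0,2,0,1); (0,2,0,2); (0,2,2,1); (0,2,2,2); (2,1,0,1); (2,1,0,2); (2,2,0,1); (2,2,0,2); (2,2,2,1); (2,2,2,2)}
[PSO] allowed = {(0,1,0,1); (0,1,0,2); (0,2,0,1); (0,2,0,2); (0,2,2,1); (0,2,2,2); (2,1,0,1); (2,1,0,2); (2,2,0,1); (2,2,0,2); (2,2,2,1); (2,2,2,2)}
target (0,2,2,2) ∈ {TSO,PSO}

SC:no TSO:yes PSO:yes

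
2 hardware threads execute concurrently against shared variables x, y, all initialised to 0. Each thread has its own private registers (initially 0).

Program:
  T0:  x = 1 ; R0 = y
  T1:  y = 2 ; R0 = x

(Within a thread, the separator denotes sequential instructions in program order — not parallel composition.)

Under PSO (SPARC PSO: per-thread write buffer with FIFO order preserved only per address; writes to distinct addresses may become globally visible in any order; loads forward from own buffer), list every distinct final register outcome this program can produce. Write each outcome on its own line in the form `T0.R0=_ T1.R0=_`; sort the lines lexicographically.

outcome vector order: (T0.R0,T1.R0)
|PSO outcomes| = 4

T0.R0=0 T1.R0=0
T0.R0=0 T1.R0=1
T0.R0=2 T1.R0=0
T0.R0=2 T1.R0=1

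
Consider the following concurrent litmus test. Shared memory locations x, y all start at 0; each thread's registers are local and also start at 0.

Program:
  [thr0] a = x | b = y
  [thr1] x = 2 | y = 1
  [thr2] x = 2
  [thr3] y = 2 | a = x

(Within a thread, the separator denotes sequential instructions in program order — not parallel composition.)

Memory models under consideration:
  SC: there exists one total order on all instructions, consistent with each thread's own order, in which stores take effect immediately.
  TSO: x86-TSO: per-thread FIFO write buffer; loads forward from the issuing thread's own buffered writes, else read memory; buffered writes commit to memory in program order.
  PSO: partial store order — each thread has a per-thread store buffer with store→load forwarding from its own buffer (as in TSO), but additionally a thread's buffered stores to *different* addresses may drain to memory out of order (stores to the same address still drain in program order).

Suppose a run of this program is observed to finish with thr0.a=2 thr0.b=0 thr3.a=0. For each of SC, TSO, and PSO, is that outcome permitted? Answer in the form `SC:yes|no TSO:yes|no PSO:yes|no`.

SC:no TSO:yes PSO:yes

outcome vector order: (thr0.a,thr0.b,thr3.a)
[SC] allowed = {(0,0,0), (0,0,2), (0,1,0), (0,1,2), (0,2,0), (0,2,2), (2,0,2), (2,1,0), (2,1,2), (2,2,0), (2,2,2)}
[TSO] allowed = {(0,0,0), (0,0,2), (0,1,0), (0,1,2), (0,2,0), (0,2,2), (2,0,0), (2,0,2), (2,1,0), (2,1,2), (2,2,0), (2,2,2)}
[PSO] allowed = {(0,0,0), (0,0,2), (0,1,0), (0,1,2), (0,2,0), (0,2,2), (2,0,0), (2,0,2), (2,1,0), (2,1,2), (2,2,0), (2,2,2)}
target (2,0,0) ∈ {TSO,PSO}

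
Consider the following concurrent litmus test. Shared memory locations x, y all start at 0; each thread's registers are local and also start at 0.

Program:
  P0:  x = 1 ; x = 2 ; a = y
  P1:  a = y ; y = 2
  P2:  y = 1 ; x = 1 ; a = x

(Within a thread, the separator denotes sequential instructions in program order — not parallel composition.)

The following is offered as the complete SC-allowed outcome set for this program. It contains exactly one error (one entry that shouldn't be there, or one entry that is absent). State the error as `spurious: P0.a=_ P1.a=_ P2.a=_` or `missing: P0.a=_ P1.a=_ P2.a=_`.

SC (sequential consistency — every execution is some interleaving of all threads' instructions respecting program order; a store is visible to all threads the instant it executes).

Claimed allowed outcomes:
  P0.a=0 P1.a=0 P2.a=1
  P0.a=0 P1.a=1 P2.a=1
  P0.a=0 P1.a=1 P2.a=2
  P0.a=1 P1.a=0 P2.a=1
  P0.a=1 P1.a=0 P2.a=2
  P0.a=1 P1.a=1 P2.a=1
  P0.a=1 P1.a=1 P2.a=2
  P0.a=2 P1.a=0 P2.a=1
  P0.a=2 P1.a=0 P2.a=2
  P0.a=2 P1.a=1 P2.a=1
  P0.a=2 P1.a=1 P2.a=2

spurious: P0.a=0 P1.a=1 P2.a=2

outcome vector order: (P0.a,P1.a,P2.a)
SC: 10 outcomes — {<0 0 1>; <0 1 1>; <1 0 1>; <1 0 2>; <1 1 1>; <1 1 2>; <2 0 1>; <2 0 2>; <2 1 1>; <2 1 2>}
claimed∖SC = {<0 1 2>}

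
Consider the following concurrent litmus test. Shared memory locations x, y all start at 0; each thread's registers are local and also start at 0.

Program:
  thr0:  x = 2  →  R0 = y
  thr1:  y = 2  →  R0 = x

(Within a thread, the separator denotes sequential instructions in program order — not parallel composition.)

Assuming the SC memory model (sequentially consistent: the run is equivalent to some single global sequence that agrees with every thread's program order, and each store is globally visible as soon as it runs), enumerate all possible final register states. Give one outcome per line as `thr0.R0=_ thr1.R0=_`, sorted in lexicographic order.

thr0.R0=0 thr1.R0=2
thr0.R0=2 thr1.R0=0
thr0.R0=2 thr1.R0=2

outcome vector order: (thr0.R0,thr1.R0)
|SC outcomes| = 3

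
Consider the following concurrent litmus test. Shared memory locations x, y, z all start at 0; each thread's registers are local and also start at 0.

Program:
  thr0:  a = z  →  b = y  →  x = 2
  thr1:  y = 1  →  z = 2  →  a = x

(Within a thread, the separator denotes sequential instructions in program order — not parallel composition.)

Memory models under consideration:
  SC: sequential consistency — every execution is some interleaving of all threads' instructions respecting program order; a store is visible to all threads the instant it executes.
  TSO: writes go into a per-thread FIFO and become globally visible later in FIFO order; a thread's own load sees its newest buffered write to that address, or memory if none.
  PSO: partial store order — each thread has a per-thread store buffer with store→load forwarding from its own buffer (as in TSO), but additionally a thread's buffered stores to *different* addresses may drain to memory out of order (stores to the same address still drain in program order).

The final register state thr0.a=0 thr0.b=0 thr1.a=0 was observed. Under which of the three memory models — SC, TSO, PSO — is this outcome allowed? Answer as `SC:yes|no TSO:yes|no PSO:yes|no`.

outcome vector order: (thr0.a,thr0.b,thr1.a)
[SC] allowed = {000, 002, 010, 012, 210, 212}
[TSO] allowed = {000, 002, 010, 012, 210, 212}
[PSO] allowed = {000, 002, 010, 012, 200, 202, 210, 212}
target 000 ∈ {SC,TSO,PSO}

SC:yes TSO:yes PSO:yes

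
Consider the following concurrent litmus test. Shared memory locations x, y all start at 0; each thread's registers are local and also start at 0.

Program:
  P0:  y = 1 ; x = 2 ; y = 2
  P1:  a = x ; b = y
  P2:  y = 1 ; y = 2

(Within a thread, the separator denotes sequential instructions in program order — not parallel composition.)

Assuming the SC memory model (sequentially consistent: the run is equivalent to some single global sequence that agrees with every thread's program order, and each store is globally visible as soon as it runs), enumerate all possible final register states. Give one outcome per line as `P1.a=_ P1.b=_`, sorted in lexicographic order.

P1.a=0 P1.b=0
P1.a=0 P1.b=1
P1.a=0 P1.b=2
P1.a=2 P1.b=1
P1.a=2 P1.b=2

outcome vector order: (P1.a,P1.b)
|SC outcomes| = 5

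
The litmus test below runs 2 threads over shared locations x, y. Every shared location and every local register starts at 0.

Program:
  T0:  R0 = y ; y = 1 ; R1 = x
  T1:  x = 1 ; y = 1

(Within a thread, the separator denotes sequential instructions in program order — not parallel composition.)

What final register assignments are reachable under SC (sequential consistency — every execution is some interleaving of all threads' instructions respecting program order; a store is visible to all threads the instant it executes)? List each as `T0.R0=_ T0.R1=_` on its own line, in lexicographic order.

T0.R0=0 T0.R1=0
T0.R0=0 T0.R1=1
T0.R0=1 T0.R1=1

outcome vector order: (T0.R0,T0.R1)
|SC outcomes| = 3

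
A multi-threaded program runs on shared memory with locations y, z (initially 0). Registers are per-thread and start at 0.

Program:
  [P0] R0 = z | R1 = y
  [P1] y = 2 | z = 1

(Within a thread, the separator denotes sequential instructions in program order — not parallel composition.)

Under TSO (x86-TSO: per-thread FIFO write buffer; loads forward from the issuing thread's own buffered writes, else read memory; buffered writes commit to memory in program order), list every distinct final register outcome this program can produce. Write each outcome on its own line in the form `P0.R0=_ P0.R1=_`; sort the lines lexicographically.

P0.R0=0 P0.R1=0
P0.R0=0 P0.R1=2
P0.R0=1 P0.R1=2

outcome vector order: (P0.R0,P0.R1)
|TSO outcomes| = 3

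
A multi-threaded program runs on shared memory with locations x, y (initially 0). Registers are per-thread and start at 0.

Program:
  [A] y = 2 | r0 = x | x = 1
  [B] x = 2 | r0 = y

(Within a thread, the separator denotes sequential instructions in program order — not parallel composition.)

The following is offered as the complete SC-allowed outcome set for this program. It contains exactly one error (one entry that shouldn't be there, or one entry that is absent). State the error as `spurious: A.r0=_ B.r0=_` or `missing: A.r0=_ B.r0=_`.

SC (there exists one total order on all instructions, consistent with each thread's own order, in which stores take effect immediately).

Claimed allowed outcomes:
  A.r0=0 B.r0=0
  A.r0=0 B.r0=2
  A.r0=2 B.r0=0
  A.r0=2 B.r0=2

spurious: A.r0=0 B.r0=0

outcome vector order: (A.r0,B.r0)
under SC → (0,2); (2,0); (2,2)
claimed∖SC = {(0,0)}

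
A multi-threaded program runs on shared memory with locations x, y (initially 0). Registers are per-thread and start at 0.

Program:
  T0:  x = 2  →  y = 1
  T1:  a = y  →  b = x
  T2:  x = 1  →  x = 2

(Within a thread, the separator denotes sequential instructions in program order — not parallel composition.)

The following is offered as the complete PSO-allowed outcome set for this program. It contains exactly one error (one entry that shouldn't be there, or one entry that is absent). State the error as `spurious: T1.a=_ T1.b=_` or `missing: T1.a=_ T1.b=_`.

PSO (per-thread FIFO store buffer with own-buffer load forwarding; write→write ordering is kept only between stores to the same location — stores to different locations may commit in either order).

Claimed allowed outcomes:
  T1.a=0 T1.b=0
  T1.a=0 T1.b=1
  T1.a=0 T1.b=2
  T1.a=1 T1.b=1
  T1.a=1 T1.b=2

missing: T1.a=1 T1.b=0

outcome vector order: (T1.a,T1.b)
under PSO → (0,0); (0,1); (0,2); (1,0); (1,1); (1,2)
PSO∖claimed = {(1,0)}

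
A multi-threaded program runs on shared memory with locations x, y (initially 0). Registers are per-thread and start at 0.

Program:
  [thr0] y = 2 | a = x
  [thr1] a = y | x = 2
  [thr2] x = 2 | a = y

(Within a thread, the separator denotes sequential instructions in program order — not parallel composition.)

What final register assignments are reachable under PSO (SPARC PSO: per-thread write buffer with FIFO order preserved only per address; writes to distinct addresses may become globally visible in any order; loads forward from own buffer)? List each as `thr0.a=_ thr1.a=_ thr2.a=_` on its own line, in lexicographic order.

outcome vector order: (thr0.a,thr1.a,thr2.a)
|PSO outcomes| = 8

thr0.a=0 thr1.a=0 thr2.a=0
thr0.a=0 thr1.a=0 thr2.a=2
thr0.a=0 thr1.a=2 thr2.a=0
thr0.a=0 thr1.a=2 thr2.a=2
thr0.a=2 thr1.a=0 thr2.a=0
thr0.a=2 thr1.a=0 thr2.a=2
thr0.a=2 thr1.a=2 thr2.a=0
thr0.a=2 thr1.a=2 thr2.a=2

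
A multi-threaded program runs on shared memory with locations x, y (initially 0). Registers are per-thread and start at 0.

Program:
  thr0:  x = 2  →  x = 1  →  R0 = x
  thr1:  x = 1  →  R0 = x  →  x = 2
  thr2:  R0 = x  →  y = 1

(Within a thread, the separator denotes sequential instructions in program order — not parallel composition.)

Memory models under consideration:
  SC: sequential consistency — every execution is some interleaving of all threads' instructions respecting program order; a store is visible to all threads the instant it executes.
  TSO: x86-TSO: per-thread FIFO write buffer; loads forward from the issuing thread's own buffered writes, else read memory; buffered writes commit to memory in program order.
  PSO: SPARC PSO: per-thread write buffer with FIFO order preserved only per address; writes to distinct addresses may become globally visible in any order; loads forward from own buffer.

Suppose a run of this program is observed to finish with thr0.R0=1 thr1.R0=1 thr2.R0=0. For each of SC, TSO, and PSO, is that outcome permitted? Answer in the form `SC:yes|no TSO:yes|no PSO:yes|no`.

SC:yes TSO:yes PSO:yes

outcome vector order: (thr0.R0,thr1.R0,thr2.R0)
SC (12): <1 1 0>, <1 1 1>, <1 1 2>, <1 2 0>, <1 2 1>, <1 2 2>, <2 1 0>, <2 1 1>, <2 1 2>, <2 2 0>, <2 2 1>, <2 2 2>
TSO (12): <1 1 0>, <1 1 1>, <1 1 2>, <1 2 0>, <1 2 1>, <1 2 2>, <2 1 0>, <2 1 1>, <2 1 2>, <2 2 0>, <2 2 1>, <2 2 2>
PSO (12): <1 1 0>, <1 1 1>, <1 1 2>, <1 2 0>, <1 2 1>, <1 2 2>, <2 1 0>, <2 1 1>, <2 1 2>, <2 2 0>, <2 2 1>, <2 2 2>
target <1 1 0> ∈ {SC,TSO,PSO}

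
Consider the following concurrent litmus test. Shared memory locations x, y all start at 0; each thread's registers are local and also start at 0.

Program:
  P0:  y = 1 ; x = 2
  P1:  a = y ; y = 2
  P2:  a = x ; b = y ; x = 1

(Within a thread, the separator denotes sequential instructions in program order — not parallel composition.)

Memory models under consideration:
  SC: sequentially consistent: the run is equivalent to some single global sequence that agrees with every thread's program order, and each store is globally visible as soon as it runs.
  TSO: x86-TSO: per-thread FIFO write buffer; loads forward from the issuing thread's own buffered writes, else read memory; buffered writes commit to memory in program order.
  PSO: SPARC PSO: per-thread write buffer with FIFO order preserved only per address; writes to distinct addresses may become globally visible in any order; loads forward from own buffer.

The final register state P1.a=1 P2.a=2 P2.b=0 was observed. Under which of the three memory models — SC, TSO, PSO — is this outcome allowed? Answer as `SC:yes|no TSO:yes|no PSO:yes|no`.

SC:no TSO:no PSO:yes

outcome vector order: (P1.a,P2.a,P2.b)
[SC] allowed = {0/0/0, 0/0/1, 0/0/2, 0/2/1, 0/2/2, 1/0/0, 1/0/1, 1/0/2, 1/2/1, 1/2/2}
[TSO] allowed = {0/0/0, 0/0/1, 0/0/2, 0/2/1, 0/2/2, 1/0/0, 1/0/1, 1/0/2, 1/2/1, 1/2/2}
[PSO] allowed = {0/0/0, 0/0/1, 0/0/2, 0/2/0, 0/2/1, 0/2/2, 1/0/0, 1/0/1, 1/0/2, 1/2/0, 1/2/1, 1/2/2}
target 1/2/0 ∈ {PSO}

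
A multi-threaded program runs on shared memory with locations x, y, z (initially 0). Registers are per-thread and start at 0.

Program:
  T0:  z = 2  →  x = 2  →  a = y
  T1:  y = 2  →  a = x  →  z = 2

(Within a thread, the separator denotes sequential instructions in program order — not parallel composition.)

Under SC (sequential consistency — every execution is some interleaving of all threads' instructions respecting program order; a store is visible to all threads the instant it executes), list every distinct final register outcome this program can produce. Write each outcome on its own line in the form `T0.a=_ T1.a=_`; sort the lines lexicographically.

T0.a=0 T1.a=2
T0.a=2 T1.a=0
T0.a=2 T1.a=2

outcome vector order: (T0.a,T1.a)
|SC outcomes| = 3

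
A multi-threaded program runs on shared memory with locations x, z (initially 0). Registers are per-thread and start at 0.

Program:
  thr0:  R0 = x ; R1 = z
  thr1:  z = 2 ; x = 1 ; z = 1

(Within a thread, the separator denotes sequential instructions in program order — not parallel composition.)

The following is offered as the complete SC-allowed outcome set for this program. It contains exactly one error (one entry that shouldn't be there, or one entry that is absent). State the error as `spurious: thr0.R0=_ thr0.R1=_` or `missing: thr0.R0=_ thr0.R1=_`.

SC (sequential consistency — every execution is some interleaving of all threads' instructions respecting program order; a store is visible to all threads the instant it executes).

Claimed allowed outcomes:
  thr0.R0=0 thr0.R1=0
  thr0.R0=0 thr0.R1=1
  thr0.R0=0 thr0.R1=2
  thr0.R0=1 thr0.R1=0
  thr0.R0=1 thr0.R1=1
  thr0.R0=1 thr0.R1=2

spurious: thr0.R0=1 thr0.R1=0

outcome vector order: (thr0.R0,thr0.R1)
SC (5): <0 0>; <0 1>; <0 2>; <1 1>; <1 2>
claimed∖SC = {<1 0>}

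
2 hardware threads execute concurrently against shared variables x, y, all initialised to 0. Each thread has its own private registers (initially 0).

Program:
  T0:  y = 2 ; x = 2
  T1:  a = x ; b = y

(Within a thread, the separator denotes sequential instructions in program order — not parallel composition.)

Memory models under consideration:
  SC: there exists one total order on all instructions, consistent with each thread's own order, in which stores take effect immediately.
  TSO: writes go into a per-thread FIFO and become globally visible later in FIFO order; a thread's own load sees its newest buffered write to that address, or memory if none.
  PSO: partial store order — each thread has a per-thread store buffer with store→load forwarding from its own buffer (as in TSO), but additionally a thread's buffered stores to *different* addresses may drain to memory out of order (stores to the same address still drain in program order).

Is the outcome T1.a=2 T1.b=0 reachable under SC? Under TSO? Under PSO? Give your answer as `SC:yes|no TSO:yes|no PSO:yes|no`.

outcome vector order: (T1.a,T1.b)
[SC] allowed = {0/0; 0/2; 2/2}
[TSO] allowed = {0/0; 0/2; 2/2}
[PSO] allowed = {0/0; 0/2; 2/0; 2/2}
target 2/0 ∈ {PSO}

SC:no TSO:no PSO:yes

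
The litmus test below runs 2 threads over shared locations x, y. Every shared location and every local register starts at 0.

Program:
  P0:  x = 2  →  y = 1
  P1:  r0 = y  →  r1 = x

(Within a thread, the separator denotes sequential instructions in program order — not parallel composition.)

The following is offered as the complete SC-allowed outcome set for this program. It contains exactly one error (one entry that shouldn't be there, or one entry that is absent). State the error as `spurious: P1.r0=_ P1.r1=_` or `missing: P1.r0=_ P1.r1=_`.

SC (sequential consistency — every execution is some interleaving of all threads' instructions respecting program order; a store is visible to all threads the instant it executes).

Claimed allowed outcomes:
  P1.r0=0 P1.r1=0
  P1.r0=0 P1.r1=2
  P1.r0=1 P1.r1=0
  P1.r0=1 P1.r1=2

outcome vector order: (P1.r0,P1.r1)
under SC → <0 0> <0 2> <1 2>
claimed∖SC = {<1 0>}

spurious: P1.r0=1 P1.r1=0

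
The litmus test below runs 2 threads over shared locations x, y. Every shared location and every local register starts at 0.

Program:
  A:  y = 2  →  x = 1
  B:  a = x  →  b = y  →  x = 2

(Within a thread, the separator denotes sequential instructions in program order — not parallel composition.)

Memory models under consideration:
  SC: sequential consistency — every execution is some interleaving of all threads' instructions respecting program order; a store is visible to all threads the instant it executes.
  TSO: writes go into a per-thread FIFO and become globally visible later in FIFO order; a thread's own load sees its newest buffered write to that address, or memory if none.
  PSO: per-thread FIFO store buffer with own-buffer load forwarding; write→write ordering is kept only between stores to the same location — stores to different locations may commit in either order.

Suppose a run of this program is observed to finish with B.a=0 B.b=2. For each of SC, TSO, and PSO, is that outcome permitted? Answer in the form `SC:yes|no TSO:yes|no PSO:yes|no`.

SC:yes TSO:yes PSO:yes

outcome vector order: (B.a,B.b)
[SC] allowed = {0/0; 0/2; 1/2}
[TSO] allowed = {0/0; 0/2; 1/2}
[PSO] allowed = {0/0; 0/2; 1/0; 1/2}
target 0/2 ∈ {SC,TSO,PSO}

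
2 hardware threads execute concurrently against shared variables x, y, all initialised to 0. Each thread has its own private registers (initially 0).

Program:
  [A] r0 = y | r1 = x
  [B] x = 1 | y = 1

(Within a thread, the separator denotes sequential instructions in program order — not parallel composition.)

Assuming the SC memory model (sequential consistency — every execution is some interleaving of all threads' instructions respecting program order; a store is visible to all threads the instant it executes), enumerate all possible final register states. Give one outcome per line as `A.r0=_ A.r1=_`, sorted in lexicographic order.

A.r0=0 A.r1=0
A.r0=0 A.r1=1
A.r0=1 A.r1=1

outcome vector order: (A.r0,A.r1)
|SC outcomes| = 3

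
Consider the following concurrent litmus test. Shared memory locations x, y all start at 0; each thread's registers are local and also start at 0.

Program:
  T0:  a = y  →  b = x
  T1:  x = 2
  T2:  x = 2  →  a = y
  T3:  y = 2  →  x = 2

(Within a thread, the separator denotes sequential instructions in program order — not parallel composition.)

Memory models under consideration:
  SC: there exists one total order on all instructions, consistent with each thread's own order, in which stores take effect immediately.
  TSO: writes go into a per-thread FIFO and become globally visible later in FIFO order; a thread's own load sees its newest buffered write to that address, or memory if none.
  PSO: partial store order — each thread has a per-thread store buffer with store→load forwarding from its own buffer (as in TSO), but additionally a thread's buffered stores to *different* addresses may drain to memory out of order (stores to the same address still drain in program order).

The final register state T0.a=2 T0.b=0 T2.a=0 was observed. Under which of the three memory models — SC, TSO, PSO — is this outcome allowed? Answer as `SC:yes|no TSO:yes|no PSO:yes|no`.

outcome vector order: (T0.a,T0.b,T2.a)
SC (7): 0/0/0 0/0/2 0/2/0 0/2/2 2/0/2 2/2/0 2/2/2
TSO (8): 0/0/0 0/0/2 0/2/0 0/2/2 2/0/0 2/0/2 2/2/0 2/2/2
PSO (8): 0/0/0 0/0/2 0/2/0 0/2/2 2/0/0 2/0/2 2/2/0 2/2/2
target 2/0/0 ∈ {TSO,PSO}

SC:no TSO:yes PSO:yes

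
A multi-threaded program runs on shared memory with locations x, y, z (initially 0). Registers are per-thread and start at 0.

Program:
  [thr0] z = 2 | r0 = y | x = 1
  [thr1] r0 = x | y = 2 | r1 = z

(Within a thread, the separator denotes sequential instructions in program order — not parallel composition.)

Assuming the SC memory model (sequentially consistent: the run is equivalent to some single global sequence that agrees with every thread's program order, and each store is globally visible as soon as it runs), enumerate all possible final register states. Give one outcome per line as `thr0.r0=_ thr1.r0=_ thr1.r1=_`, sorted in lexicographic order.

outcome vector order: (thr0.r0,thr1.r0,thr1.r1)
|SC outcomes| = 4

thr0.r0=0 thr1.r0=0 thr1.r1=2
thr0.r0=0 thr1.r0=1 thr1.r1=2
thr0.r0=2 thr1.r0=0 thr1.r1=0
thr0.r0=2 thr1.r0=0 thr1.r1=2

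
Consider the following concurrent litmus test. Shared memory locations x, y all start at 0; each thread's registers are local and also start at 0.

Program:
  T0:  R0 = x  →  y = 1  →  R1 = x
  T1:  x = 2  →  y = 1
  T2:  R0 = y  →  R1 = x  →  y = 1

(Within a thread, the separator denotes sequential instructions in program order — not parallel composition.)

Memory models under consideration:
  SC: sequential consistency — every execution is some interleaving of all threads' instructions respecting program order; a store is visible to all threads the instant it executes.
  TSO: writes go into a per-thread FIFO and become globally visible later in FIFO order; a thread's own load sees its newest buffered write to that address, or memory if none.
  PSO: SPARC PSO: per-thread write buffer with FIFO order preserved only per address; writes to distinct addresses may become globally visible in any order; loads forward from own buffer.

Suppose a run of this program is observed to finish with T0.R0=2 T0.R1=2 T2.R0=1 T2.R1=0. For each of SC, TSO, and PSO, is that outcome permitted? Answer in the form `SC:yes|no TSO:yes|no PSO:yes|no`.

SC:no TSO:no PSO:yes

outcome vector order: (T0.R0,T0.R1,T2.R0,T2.R1)
[SC] allowed = {<0 0 0 0> <0 0 0 2> <0 0 1 0> <0 0 1 2> <0 2 0 0> <0 2 0 2> <0 2 1 0> <0 2 1 2> <2 2 0 0> <2 2 0 2> <2 2 1 2>}
[TSO] allowed = {<0 0 0 0> <0 0 0 2> <0 0 1 0> <0 0 1 2> <0 2 0 0> <0 2 0 2> <0 2 1 0> <0 2 1 2> <2 2 0 0> <2 2 0 2> <2 2 1 2>}
[PSO] allowed = {<0 0 0 0> <0 0 0 2> <0 0 1 0> <0 0 1 2> <0 2 0 0> <0 2 0 2> <0 2 1 0> <0 2 1 2> <2 2 0 0> <2 2 0 2> <2 2 1 0> <2 2 1 2>}
target <2 2 1 0> ∈ {PSO}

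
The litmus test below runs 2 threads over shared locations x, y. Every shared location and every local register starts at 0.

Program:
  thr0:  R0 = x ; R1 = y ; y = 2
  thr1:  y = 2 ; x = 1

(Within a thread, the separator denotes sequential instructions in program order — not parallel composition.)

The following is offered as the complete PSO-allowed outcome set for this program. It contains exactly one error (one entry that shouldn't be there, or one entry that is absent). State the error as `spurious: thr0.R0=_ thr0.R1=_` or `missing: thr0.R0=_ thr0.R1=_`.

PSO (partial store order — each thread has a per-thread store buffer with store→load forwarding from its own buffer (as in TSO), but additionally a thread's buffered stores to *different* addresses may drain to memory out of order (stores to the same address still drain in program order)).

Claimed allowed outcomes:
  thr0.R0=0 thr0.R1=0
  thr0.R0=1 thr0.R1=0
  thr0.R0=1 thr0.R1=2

missing: thr0.R0=0 thr0.R1=2

outcome vector order: (thr0.R0,thr0.R1)
under PSO → (0,0); (0,2); (1,0); (1,2)
PSO∖claimed = {(0,2)}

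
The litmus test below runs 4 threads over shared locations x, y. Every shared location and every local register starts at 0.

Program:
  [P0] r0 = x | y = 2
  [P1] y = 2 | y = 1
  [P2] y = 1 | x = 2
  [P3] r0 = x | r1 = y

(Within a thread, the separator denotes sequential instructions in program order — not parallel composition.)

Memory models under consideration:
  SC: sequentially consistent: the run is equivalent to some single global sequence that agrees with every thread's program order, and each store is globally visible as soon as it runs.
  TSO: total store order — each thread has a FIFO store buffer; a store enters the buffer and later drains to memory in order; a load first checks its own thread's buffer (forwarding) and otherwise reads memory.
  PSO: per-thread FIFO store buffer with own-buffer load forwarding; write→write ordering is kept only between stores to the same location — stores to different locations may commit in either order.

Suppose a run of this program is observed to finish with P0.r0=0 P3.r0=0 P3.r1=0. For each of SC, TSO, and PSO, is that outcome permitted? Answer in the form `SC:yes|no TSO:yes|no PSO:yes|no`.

outcome vector order: (P0.r0,P3.r0,P3.r1)
under SC → <0 0 0>; <0 0 1>; <0 0 2>; <0 2 1>; <0 2 2>; <2 0 0>; <2 0 1>; <2 0 2>; <2 2 1>; <2 2 2>
under TSO → <0 0 0>; <0 0 1>; <0 0 2>; <0 2 1>; <0 2 2>; <2 0 0>; <2 0 1>; <2 0 2>; <2 2 1>; <2 2 2>
under PSO → <0 0 0>; <0 0 1>; <0 0 2>; <0 2 0>; <0 2 1>; <0 2 2>; <2 0 0>; <2 0 1>; <2 0 2>; <2 2 0>; <2 2 1>; <2 2 2>
target <0 0 0> ∈ {SC,TSO,PSO}

SC:yes TSO:yes PSO:yes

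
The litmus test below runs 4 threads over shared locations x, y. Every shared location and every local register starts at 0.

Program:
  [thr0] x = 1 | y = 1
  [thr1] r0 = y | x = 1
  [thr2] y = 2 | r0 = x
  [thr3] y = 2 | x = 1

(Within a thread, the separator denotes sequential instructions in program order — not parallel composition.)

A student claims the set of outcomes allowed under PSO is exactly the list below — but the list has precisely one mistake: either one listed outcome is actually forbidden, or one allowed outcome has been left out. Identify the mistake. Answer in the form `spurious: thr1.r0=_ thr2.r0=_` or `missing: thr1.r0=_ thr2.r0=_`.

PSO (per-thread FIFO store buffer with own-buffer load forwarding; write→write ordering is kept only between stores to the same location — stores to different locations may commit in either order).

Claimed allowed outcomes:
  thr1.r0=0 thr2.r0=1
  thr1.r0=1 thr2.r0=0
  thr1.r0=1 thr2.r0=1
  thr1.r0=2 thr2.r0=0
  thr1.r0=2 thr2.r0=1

missing: thr1.r0=0 thr2.r0=0

outcome vector order: (thr1.r0,thr2.r0)
PSO: 6 outcomes — {<0 0>; <0 1>; <1 0>; <1 1>; <2 0>; <2 1>}
PSO∖claimed = {<0 0>}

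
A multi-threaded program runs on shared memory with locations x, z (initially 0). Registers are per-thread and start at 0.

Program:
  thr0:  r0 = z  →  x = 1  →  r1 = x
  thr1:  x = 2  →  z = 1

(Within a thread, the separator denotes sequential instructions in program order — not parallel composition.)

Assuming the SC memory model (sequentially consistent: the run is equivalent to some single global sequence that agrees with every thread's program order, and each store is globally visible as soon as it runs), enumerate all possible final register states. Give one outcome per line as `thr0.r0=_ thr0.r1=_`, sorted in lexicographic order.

outcome vector order: (thr0.r0,thr0.r1)
|SC outcomes| = 3

thr0.r0=0 thr0.r1=1
thr0.r0=0 thr0.r1=2
thr0.r0=1 thr0.r1=1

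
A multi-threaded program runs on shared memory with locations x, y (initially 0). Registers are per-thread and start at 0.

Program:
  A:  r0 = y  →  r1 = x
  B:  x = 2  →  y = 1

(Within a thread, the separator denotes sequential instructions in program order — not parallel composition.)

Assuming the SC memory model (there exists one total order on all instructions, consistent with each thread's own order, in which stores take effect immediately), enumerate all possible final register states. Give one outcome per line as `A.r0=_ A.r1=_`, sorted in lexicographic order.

outcome vector order: (A.r0,A.r1)
|SC outcomes| = 3

A.r0=0 A.r1=0
A.r0=0 A.r1=2
A.r0=1 A.r1=2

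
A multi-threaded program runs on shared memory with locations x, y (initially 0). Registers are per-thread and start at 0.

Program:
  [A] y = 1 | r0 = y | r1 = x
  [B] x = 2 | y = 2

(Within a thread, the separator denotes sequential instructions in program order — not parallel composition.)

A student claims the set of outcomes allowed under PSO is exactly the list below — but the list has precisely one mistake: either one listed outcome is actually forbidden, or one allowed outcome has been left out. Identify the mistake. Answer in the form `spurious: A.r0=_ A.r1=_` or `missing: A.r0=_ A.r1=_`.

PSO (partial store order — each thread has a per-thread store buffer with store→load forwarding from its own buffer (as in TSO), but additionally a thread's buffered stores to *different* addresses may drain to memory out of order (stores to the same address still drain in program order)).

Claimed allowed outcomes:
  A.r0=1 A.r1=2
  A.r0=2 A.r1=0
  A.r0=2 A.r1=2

missing: A.r0=1 A.r1=0

outcome vector order: (A.r0,A.r1)
under PSO → (1,0), (1,2), (2,0), (2,2)
PSO∖claimed = {(1,0)}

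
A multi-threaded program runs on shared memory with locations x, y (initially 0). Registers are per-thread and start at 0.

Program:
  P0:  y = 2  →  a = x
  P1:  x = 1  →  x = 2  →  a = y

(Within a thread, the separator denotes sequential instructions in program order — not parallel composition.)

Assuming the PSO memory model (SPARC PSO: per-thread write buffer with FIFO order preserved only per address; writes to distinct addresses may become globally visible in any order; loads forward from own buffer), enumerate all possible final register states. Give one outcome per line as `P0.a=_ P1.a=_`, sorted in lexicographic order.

P0.a=0 P1.a=0
P0.a=0 P1.a=2
P0.a=1 P1.a=0
P0.a=1 P1.a=2
P0.a=2 P1.a=0
P0.a=2 P1.a=2

outcome vector order: (P0.a,P1.a)
|PSO outcomes| = 6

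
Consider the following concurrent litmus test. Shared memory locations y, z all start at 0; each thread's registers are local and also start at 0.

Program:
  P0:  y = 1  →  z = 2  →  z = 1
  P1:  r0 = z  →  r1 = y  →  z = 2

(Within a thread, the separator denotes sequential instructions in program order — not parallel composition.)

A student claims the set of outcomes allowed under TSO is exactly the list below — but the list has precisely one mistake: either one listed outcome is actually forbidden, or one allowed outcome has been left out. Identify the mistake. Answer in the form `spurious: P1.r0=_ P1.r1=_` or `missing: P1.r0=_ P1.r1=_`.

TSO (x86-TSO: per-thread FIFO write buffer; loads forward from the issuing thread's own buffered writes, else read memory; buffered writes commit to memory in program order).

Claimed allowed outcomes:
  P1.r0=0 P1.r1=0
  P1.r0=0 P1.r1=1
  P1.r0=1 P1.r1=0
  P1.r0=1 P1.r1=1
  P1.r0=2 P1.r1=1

spurious: P1.r0=1 P1.r1=0

outcome vector order: (P1.r0,P1.r1)
TSO: 4 outcomes — {(0,0) (0,1) (1,1) (2,1)}
claimed∖TSO = {(1,0)}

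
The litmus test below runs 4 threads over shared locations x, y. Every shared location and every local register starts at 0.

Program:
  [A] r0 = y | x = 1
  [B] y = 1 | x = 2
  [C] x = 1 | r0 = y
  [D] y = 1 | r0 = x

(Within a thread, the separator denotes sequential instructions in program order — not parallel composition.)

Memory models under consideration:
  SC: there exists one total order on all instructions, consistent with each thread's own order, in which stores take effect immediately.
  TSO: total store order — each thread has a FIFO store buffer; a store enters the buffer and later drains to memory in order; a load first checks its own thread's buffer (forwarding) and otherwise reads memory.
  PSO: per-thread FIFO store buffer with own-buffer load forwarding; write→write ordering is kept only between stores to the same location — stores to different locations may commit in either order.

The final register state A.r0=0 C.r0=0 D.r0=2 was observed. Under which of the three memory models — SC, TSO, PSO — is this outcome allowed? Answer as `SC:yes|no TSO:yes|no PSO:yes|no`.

outcome vector order: (A.r0,C.r0,D.r0)
under SC → <0 0 1>; <0 0 2>; <0 1 0>; <0 1 1>; <0 1 2>; <1 0 1>; <1 0 2>; <1 1 0>; <1 1 1>; <1 1 2>
under TSO → <0 0 0>; <0 0 1>; <0 0 2>; <0 1 0>; <0 1 1>; <0 1 2>; <1 0 0>; <1 0 1>; <1 0 2>; <1 1 0>; <1 1 1>; <1 1 2>
under PSO → <0 0 0>; <0 0 1>; <0 0 2>; <0 1 0>; <0 1 1>; <0 1 2>; <1 0 0>; <1 0 1>; <1 0 2>; <1 1 0>; <1 1 1>; <1 1 2>
target <0 0 2> ∈ {SC,TSO,PSO}

SC:yes TSO:yes PSO:yes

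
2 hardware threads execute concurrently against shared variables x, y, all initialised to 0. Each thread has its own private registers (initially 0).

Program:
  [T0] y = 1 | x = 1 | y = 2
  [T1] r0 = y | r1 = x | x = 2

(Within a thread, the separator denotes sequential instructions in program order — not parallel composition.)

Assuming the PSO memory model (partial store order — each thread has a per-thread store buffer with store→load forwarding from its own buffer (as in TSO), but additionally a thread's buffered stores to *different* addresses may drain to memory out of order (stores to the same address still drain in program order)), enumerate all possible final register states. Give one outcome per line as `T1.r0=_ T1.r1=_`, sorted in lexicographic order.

T1.r0=0 T1.r1=0
T1.r0=0 T1.r1=1
T1.r0=1 T1.r1=0
T1.r0=1 T1.r1=1
T1.r0=2 T1.r1=0
T1.r0=2 T1.r1=1

outcome vector order: (T1.r0,T1.r1)
|PSO outcomes| = 6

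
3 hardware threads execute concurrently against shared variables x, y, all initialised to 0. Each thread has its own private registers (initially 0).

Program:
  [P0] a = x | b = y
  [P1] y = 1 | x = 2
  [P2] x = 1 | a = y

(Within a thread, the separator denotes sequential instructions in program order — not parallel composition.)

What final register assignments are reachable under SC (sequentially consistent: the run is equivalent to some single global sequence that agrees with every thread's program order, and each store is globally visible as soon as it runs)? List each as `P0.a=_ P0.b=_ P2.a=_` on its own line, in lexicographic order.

outcome vector order: (P0.a,P0.b,P2.a)
|SC outcomes| = 10

P0.a=0 P0.b=0 P2.a=0
P0.a=0 P0.b=0 P2.a=1
P0.a=0 P0.b=1 P2.a=0
P0.a=0 P0.b=1 P2.a=1
P0.a=1 P0.b=0 P2.a=0
P0.a=1 P0.b=0 P2.a=1
P0.a=1 P0.b=1 P2.a=0
P0.a=1 P0.b=1 P2.a=1
P0.a=2 P0.b=1 P2.a=0
P0.a=2 P0.b=1 P2.a=1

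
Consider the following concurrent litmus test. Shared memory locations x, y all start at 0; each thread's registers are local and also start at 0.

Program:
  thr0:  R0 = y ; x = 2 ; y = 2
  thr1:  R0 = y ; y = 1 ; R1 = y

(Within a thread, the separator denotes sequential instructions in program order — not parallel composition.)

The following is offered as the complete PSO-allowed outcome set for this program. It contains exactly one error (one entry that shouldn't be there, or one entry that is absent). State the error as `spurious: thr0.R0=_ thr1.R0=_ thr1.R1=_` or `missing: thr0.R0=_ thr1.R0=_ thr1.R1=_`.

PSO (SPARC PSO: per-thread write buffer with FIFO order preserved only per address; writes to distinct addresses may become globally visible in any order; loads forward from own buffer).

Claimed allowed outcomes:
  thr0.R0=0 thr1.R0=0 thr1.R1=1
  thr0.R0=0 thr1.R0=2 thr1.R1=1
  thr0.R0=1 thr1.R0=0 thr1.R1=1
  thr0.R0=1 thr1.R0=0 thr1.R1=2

outcome vector order: (thr0.R0,thr1.R0,thr1.R1)
PSO: 5 outcomes — {<0 0 1>; <0 0 2>; <0 2 1>; <1 0 1>; <1 0 2>}
PSO∖claimed = {<0 0 2>}

missing: thr0.R0=0 thr1.R0=0 thr1.R1=2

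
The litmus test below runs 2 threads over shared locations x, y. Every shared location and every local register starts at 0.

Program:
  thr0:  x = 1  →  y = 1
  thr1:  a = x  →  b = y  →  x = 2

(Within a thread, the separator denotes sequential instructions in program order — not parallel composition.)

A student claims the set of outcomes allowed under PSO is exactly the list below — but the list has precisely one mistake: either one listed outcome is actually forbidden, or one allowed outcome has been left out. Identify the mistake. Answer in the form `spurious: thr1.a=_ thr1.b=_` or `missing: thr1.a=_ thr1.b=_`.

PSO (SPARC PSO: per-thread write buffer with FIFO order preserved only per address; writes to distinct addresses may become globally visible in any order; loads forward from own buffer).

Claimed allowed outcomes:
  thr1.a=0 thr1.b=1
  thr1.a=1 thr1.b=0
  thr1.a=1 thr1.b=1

missing: thr1.a=0 thr1.b=0

outcome vector order: (thr1.a,thr1.b)
PSO: 4 outcomes — {(0,0) (0,1) (1,0) (1,1)}
PSO∖claimed = {(0,0)}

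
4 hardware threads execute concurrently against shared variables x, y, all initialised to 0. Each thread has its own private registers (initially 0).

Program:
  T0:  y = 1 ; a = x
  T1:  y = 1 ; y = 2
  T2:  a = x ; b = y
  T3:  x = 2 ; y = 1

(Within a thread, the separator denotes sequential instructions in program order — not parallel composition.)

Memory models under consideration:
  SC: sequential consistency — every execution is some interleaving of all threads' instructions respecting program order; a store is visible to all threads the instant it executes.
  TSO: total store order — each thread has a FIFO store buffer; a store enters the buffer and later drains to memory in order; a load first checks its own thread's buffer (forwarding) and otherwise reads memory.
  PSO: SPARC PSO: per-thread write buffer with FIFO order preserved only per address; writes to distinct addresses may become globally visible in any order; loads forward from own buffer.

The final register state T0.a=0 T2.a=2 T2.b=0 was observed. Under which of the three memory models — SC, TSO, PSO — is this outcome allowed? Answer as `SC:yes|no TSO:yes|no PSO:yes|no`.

outcome vector order: (T0.a,T2.a,T2.b)
[SC] allowed = {000, 001, 002, 021, 022, 200, 201, 202, 220, 221, 222}
[TSO] allowed = {000, 001, 002, 020, 021, 022, 200, 201, 202, 220, 221, 222}
[PSO] allowed = {000, 001, 002, 020, 021, 022, 200, 201, 202, 220, 221, 222}
target 020 ∈ {TSO,PSO}

SC:no TSO:yes PSO:yes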